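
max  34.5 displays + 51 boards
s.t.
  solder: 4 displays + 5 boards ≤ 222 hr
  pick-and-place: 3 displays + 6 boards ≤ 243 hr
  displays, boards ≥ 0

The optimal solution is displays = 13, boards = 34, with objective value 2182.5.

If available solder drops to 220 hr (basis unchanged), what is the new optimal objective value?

2170.5

At the optimum: solder uses 222 of 222 (binding); pick-and-place uses 243 of 243 (binding).
The binding rows give the dual system: 4·y_solder + 3·y_pick-and-place = 34.5 and 5·y_solder + 6·y_pick-and-place = 51.
Solving: y_solder = 6, y_pick-and-place = 3.5.
Δz = y_solder·Δb = 6 × (-2) = -12, so new z* = 2182.5 − 12 = 2170.5.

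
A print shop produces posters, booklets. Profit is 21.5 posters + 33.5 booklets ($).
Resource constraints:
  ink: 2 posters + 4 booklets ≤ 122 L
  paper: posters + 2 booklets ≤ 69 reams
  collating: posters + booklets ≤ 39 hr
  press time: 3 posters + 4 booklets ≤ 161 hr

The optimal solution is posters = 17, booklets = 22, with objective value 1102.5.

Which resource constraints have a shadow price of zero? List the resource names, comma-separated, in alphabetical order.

paper, press time

ink: 122/122 (binding)
paper: 61/69 (slack 8)
collating: 39/39 (binding)
press time: 139/161 (slack 22)
By complementary slackness, a constraint with positive slack has shadow price 0 → paper, press time.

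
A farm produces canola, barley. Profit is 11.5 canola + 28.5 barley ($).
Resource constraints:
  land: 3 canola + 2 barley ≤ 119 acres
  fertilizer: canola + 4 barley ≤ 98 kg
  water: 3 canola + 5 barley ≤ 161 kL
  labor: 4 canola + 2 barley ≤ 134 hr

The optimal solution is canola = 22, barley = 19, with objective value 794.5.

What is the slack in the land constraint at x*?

land used = 3·22 + 2·19 = 104; slack = 119 − 104 = 15.

15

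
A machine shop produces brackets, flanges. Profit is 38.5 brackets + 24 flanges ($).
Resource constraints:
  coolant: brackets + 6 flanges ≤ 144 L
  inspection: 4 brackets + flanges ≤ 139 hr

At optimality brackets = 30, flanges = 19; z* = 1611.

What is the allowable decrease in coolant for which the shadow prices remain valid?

Binding constraints: coolant, inspection. The basis is B = [[1,6],[4,1]] with det -23.
Per unit decrease in coolant, x* moves by d = (0.0435, -0.1739).
The basis stays optimal until flanges reaches 0; allowable decrease = 109.25 L.

109.25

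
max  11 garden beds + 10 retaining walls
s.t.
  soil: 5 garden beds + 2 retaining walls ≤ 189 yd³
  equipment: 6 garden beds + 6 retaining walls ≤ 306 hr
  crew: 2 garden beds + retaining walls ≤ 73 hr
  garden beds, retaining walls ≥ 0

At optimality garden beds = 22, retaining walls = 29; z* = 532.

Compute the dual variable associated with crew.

1

At the optimum: soil uses 168 of 189 (slack = 21); equipment uses 306 of 306 (binding); crew uses 73 of 73 (binding).
By complementary slackness, y = 0 for the non-binding constraint.
Dual feasibility on the basic columns requires 6·y_equipment + 2·y_crew = 11, 6·y_equipment + 1·y_crew = 10.
→ y_equipment = 1.5 and y_crew = 1.
Shadow price of crew = 1.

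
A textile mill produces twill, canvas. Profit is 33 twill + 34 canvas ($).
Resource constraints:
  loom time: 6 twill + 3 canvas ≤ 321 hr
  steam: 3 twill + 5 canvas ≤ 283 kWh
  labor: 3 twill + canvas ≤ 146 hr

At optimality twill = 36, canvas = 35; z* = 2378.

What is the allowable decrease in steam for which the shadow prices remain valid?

Binding constraints: loom time, steam. The basis is B = [[6,3],[3,5]] with det 21.
Per unit decrease in steam, x* moves by d = (0.1429, -0.2857).
The basis stays optimal until labor becomes binding; allowable decrease = 21 kWh.

21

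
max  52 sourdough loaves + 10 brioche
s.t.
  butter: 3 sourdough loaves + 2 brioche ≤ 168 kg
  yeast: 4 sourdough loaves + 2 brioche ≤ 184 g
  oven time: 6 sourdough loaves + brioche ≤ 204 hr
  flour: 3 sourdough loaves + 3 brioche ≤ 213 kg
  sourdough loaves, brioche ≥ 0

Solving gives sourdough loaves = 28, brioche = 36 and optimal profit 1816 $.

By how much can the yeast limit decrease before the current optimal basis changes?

Binding constraints: yeast, oven time. The basis is B = [[4,2],[6,1]] with det -8.
Per unit decrease in yeast, x* moves by d = (0.125, -0.75).
The basis stays optimal until brioche reaches 0; allowable decrease = 48 g.

48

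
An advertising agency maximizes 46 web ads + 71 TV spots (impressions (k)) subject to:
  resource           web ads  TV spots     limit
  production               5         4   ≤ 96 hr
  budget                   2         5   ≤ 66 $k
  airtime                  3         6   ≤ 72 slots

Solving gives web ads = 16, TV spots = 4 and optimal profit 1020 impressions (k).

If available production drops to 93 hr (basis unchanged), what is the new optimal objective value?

Check each constraint at x*: production 96/96 (tight); budget 52/66 (slack 14); airtime 72/72 (tight).
By complementary slackness, y = 0 for the non-binding constraint.
The binding rows give the dual system: 5·y_production + 3·y_airtime = 46 and 4·y_production + 6·y_airtime = 71.
→ y_production = 3.5 and y_airtime = 9.5.
Δz = y_production·Δb = 3.5 × (-3) = -10.5, so new z* = 1020 − 10.5 = 1009.5.

1009.5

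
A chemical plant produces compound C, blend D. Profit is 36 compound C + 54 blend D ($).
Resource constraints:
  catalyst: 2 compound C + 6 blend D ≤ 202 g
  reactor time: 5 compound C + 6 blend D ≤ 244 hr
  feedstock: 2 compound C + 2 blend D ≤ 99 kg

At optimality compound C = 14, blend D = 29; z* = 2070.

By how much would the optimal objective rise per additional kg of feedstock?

Binding: catalyst and reactor time. Non-binding: feedstock (13 unused).
Slack constraints have shadow price 0 (complementary slackness).
Dual feasibility on the basic columns requires 2·y_catalyst + 5·y_reactor time = 36, 6·y_catalyst + 6·y_reactor time = 54.
Solving: y_catalyst = 3, y_reactor time = 6.
Shadow price of feedstock = 0.

0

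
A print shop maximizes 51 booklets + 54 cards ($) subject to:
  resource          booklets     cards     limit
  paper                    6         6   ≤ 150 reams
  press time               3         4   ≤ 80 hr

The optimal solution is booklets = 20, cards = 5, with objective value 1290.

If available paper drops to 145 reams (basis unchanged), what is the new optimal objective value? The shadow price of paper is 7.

Δb = -5, so new z* = 1290 + (7)·(-5) = 1290 − 35 = 1255.

1255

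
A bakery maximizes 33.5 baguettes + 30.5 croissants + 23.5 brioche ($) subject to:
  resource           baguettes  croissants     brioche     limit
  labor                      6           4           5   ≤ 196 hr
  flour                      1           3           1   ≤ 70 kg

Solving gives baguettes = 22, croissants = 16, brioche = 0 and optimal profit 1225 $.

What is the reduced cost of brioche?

At the optimum: labor uses 196 of 196 (binding); flour uses 70 of 70 (binding).
The binding rows give the dual system: 6·y_labor + 1·y_flour = 33.5 and 4·y_labor + 3·y_flour = 30.5.
→ y_labor = 5 and y_flour = 3.5.
Reduced cost of brioche: c₃ − yᵀa₃ = 23.5 − (5·5 + 3.5·1) = 23.5 − 28.5 = -5.

-5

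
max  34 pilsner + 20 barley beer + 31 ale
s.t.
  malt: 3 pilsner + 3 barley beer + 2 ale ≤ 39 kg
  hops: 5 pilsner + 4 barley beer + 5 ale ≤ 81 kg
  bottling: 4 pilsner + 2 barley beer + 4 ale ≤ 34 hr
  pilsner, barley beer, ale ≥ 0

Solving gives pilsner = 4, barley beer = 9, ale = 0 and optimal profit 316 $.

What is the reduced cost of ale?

Check each constraint at x*: malt 39/39 (tight); hops 56/81 (slack 25); bottling 34/34 (tight).
Slack constraints have shadow price 0 (complementary slackness).
The binding rows give the dual system: 3·y_malt + 4·y_bottling = 34 and 3·y_malt + 2·y_bottling = 20.
This yields shadow prices y_malt = 2, y_bottling = 7.
Reduced cost of ale: c₃ − yᵀa₃ = 31 − (2·2 + 7·4) = 31 − 32 = -1.

-1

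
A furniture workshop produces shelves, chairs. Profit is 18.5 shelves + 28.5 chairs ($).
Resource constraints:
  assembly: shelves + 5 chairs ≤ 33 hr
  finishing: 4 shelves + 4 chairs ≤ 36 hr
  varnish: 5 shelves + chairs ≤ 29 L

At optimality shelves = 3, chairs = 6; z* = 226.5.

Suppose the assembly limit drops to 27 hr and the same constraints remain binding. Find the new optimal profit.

Check each constraint at x*: assembly 33/33 (tight); finishing 36/36 (tight); varnish 21/29 (slack 8).
Slack constraints have shadow price 0 (complementary slackness).
The binding rows give the dual system: 1·y_assembly + 4·y_finishing = 18.5 and 5·y_assembly + 4·y_finishing = 28.5.
This yields shadow prices y_assembly = 2.5, y_finishing = 4.
Δz = y_assembly·Δb = 2.5 × (-6) = -15, so new z* = 226.5 − 15 = 211.5.

211.5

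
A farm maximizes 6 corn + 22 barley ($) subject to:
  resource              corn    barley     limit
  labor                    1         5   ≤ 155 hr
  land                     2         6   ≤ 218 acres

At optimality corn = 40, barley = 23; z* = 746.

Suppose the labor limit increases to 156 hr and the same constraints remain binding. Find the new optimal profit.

748

Both labor and land are binding at x*.
Dual feasibility on the basic columns requires 1·y_labor + 2·y_land = 6, 5·y_labor + 6·y_land = 22.
Solving: y_labor = 2, y_land = 2.
Δz = y_labor·Δb = 2 × (1) = 2, so new z* = 746 + 2 = 748.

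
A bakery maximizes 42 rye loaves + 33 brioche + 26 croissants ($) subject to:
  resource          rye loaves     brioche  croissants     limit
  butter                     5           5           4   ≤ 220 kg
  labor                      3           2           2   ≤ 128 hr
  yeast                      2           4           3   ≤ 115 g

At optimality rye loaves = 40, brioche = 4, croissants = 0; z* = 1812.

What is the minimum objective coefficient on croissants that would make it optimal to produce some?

Binding: butter and labor. Non-binding: yeast (19 unused).
Since yeast is not tight, its dual is 0.
From A_Bᵀ y = c: 5·y_butter + 3·y_labor = 42; 5·y_butter + 2·y_labor = 33.
Solving: y_butter = 3, y_labor = 9.
croissants enters the basis when its profit ≥ yᵀa₃ = 3·4 + 9·2 = 30.

30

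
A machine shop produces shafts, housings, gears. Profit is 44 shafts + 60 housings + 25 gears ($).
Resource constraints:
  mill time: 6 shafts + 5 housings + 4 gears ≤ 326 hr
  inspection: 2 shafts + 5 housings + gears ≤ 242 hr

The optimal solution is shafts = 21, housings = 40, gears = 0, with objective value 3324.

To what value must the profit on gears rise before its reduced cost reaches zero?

Check each constraint at x*: mill time 326/326 (tight); inspection 242/242 (tight).
The binding rows give the dual system: 6·y_mill time + 2·y_inspection = 44 and 5·y_mill time + 5·y_inspection = 60.
Solving: y_mill time = 5, y_inspection = 7.
gears enters the basis when its profit ≥ yᵀa₃ = 5·4 + 7·1 = 27.

27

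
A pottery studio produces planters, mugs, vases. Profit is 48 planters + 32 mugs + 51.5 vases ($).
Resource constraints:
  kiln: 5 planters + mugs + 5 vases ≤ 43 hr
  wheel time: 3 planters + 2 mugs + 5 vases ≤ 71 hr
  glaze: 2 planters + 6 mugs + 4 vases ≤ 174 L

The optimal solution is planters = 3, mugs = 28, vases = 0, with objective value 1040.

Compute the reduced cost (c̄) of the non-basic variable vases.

Binding: kiln and glaze. Non-binding: wheel time (6 unused).
By complementary slackness, y = 0 for the non-binding constraint.
The binding rows give the dual system: 5·y_kiln + 2·y_glaze = 48 and 1·y_kiln + 6·y_glaze = 32.
Solving: y_kiln = 8, y_glaze = 4.
Reduced cost of vases: c₃ − yᵀa₃ = 51.5 − (8·5 + 4·4) = 51.5 − 56 = -4.5.

-4.5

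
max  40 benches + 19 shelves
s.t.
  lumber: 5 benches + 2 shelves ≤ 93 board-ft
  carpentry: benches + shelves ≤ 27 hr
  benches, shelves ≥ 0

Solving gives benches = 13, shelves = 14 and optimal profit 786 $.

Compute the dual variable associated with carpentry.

5

Check each constraint at x*: lumber 93/93 (tight); carpentry 27/27 (tight).
From A_Bᵀ y = c: 5·y_lumber + 1·y_carpentry = 40; 2·y_lumber + 1·y_carpentry = 19.
Solving: y_lumber = 7, y_carpentry = 5.
Shadow price of carpentry = 5.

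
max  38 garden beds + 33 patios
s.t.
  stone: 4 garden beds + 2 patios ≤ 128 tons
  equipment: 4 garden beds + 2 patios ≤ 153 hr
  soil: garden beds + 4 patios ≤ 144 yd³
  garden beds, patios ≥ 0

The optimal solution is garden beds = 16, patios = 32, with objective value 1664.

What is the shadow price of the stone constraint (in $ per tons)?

8.5

Check each constraint at x*: stone 128/128 (tight); equipment 128/153 (slack 25); soil 144/144 (tight).
By complementary slackness, y = 0 for the non-binding constraint.
The binding rows give the dual system: 4·y_stone + 1·y_soil = 38 and 2·y_stone + 4·y_soil = 33.
→ y_stone = 8.5 and y_soil = 4.
Shadow price of stone = 8.5.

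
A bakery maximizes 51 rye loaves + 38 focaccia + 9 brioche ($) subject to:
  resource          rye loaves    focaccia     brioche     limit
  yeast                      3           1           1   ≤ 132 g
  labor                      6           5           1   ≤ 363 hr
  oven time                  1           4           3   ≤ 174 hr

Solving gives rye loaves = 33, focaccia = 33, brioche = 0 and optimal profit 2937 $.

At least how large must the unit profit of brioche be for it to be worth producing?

Binding: yeast and labor. Non-binding: oven time (9 unused).
By complementary slackness, y = 0 for the non-binding constraint.
From A_Bᵀ y = c: 3·y_yeast + 6·y_labor = 51; 1·y_yeast + 5·y_labor = 38.
→ y_yeast = 3 and y_labor = 7.
brioche enters the basis when its profit ≥ yᵀa₃ = 3·1 + 7·1 = 10.

10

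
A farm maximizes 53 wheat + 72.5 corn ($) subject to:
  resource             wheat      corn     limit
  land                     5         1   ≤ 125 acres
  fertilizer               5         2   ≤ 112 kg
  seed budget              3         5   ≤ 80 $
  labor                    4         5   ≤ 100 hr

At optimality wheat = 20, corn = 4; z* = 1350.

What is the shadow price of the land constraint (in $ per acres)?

At the optimum: land uses 104 of 125 (slack = 21); fertilizer uses 108 of 112 (slack = 4); seed budget uses 80 of 80 (binding); labor uses 100 of 100 (binding).
Slack constraints have shadow price 0 (complementary slackness).
From A_Bᵀ y = c: 3·y_seed budget + 4·y_labor = 53; 5·y_seed budget + 5·y_labor = 72.5.
This yields shadow prices y_seed budget = 5, y_labor = 9.5.
Shadow price of land = 0.

0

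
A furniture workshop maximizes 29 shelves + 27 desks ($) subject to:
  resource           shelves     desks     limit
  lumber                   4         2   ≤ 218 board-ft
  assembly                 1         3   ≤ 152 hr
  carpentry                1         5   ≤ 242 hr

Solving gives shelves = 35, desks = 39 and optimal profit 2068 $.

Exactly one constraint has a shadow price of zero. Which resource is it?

carpentry

lumber: 218/218 (binding)
assembly: 152/152 (binding)
carpentry: 230/242 (slack 12)
By complementary slackness, a constraint with positive slack has shadow price 0 → carpentry.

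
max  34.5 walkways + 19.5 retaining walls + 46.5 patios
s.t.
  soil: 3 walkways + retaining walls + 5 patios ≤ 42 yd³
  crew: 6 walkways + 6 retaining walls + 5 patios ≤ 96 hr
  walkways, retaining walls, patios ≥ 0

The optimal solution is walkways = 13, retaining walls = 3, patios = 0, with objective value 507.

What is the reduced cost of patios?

-1

Both soil and crew are binding at x*.
The binding rows give the dual system: 3·y_soil + 6·y_crew = 34.5 and 1·y_soil + 6·y_crew = 19.5.
→ y_soil = 7.5 and y_crew = 2.
Reduced cost of patios: c₃ − yᵀa₃ = 46.5 − (7.5·5 + 2·5) = 46.5 − 47.5 = -1.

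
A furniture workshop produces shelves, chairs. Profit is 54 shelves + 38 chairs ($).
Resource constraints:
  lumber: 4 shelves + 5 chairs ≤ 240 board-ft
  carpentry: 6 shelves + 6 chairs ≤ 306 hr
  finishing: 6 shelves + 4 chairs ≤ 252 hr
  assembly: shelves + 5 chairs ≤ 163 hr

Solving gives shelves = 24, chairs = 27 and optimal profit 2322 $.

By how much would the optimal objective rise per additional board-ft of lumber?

Check each constraint at x*: lumber 231/240 (slack 9); carpentry 306/306 (tight); finishing 252/252 (tight); assembly 159/163 (slack 4).
By complementary slackness, y = 0 for the non-binding constraints.
From A_Bᵀ y = c: 6·y_carpentry + 6·y_finishing = 54; 6·y_carpentry + 4·y_finishing = 38.
This yields shadow prices y_carpentry = 1, y_finishing = 8.
Shadow price of lumber = 0.

0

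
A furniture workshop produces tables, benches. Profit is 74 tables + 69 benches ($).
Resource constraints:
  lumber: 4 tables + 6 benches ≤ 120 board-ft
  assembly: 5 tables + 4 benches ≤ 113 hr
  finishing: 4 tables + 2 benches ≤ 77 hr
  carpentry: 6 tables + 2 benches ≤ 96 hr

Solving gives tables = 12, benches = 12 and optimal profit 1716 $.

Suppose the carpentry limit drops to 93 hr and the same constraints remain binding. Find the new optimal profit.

Check each constraint at x*: lumber 120/120 (tight); assembly 108/113 (slack 5); finishing 72/77 (slack 5); carpentry 96/96 (tight).
By complementary slackness, y = 0 for the non-binding constraints.
From A_Bᵀ y = c: 4·y_lumber + 6·y_carpentry = 74; 6·y_lumber + 2·y_carpentry = 69.
→ y_lumber = 9.5 and y_carpentry = 6.
Δz = y_carpentry·Δb = 6 × (-3) = -18, so new z* = 1716 − 18 = 1698.

1698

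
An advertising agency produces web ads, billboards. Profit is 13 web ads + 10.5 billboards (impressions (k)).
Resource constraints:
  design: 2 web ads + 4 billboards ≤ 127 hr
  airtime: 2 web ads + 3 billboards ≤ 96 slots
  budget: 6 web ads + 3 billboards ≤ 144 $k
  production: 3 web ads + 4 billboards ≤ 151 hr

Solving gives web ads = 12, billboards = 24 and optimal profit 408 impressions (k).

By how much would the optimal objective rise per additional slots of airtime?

At the optimum: design uses 120 of 127 (slack = 7); airtime uses 96 of 96 (binding); budget uses 144 of 144 (binding); production uses 132 of 151 (slack = 19).
By complementary slackness, y = 0 for the non-binding constraints.
The binding rows give the dual system: 2·y_airtime + 6·y_budget = 13 and 3·y_airtime + 3·y_budget = 10.5.
This yields shadow prices y_airtime = 2, y_budget = 1.5.
Shadow price of airtime = 2.

2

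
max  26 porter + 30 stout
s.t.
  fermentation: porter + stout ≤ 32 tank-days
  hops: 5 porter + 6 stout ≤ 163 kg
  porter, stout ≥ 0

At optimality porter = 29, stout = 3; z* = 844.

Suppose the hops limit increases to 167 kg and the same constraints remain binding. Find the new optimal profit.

860

At the optimum: fermentation uses 32 of 32 (binding); hops uses 163 of 163 (binding).
Dual feasibility on the basic columns requires 1·y_fermentation + 5·y_hops = 26, 1·y_fermentation + 6·y_hops = 30.
→ y_fermentation = 6 and y_hops = 4.
Δz = y_hops·Δb = 4 × (4) = 16, so new z* = 844 + 16 = 860.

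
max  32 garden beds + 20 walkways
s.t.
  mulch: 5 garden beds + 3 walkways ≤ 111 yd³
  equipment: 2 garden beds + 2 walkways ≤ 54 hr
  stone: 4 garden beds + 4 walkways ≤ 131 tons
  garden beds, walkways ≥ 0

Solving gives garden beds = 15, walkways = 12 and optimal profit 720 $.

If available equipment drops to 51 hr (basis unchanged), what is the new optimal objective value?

At the optimum: mulch uses 111 of 111 (binding); equipment uses 54 of 54 (binding); stone uses 108 of 131 (slack = 23).
Slack constraints have shadow price 0 (complementary slackness).
From A_Bᵀ y = c: 5·y_mulch + 2·y_equipment = 32; 3·y_mulch + 2·y_equipment = 20.
→ y_mulch = 6 and y_equipment = 1.
Δz = y_equipment·Δb = 1 × (-3) = -3, so new z* = 720 − 3 = 717.

717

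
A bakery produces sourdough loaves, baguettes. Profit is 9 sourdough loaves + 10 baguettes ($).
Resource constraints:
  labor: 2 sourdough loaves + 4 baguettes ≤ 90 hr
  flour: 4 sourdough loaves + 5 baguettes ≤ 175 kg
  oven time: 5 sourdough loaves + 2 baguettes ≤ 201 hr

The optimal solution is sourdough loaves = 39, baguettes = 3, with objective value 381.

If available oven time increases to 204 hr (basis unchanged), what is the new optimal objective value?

384

At the optimum: labor uses 90 of 90 (binding); flour uses 171 of 175 (slack = 4); oven time uses 201 of 201 (binding).
Since flour is not tight, its dual is 0.
The binding rows give the dual system: 2·y_labor + 5·y_oven time = 9 and 4·y_labor + 2·y_oven time = 10.
This yields shadow prices y_labor = 2, y_oven time = 1.
Δz = y_oven time·Δb = 1 × (3) = 3, so new z* = 381 + 3 = 384.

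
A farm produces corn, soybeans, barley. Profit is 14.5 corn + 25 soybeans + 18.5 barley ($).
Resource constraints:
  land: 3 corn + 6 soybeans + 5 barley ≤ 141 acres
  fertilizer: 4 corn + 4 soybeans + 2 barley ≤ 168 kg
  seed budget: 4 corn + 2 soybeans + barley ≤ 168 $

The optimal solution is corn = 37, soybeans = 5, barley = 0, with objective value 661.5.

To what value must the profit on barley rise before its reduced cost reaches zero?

At the optimum: land uses 141 of 141 (binding); fertilizer uses 168 of 168 (binding); seed budget uses 158 of 168 (slack = 10).
Slack constraints have shadow price 0 (complementary slackness).
Dual feasibility on the basic columns requires 3·y_land + 4·y_fertilizer = 14.5, 6·y_land + 4·y_fertilizer = 25.
→ y_land = 3.5 and y_fertilizer = 1.
barley enters the basis when its profit ≥ yᵀa₃ = 3.5·5 + 1·2 = 19.5.

19.5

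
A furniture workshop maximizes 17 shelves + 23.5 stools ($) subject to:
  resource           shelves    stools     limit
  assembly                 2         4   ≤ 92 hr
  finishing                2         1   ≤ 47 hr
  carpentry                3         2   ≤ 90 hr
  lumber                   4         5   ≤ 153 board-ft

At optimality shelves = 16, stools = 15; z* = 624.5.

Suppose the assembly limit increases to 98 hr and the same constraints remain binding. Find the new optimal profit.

654.5

Check each constraint at x*: assembly 92/92 (tight); finishing 47/47 (tight); carpentry 78/90 (slack 12); lumber 139/153 (slack 14).
Since carpentry, lumber are not tight, their duals are 0.
From A_Bᵀ y = c: 2·y_assembly + 2·y_finishing = 17; 4·y_assembly + 1·y_finishing = 23.5.
Solving: y_assembly = 5, y_finishing = 3.5.
Δz = y_assembly·Δb = 5 × (6) = 30, so new z* = 624.5 + 30 = 654.5.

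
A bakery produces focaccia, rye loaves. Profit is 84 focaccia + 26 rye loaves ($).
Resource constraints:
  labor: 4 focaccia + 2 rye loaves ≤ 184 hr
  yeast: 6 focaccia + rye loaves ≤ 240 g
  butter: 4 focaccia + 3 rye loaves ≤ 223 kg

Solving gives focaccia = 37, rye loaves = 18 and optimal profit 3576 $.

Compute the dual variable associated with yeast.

8

Check each constraint at x*: labor 184/184 (tight); yeast 240/240 (tight); butter 202/223 (slack 21).
Slack constraints have shadow price 0 (complementary slackness).
The binding rows give the dual system: 4·y_labor + 6·y_yeast = 84 and 2·y_labor + 1·y_yeast = 26.
→ y_labor = 9 and y_yeast = 8.
Shadow price of yeast = 8.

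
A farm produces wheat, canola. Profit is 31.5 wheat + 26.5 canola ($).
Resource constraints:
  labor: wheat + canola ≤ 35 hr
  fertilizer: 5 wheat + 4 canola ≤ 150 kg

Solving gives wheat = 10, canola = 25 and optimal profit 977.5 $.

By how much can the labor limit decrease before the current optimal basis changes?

5

Binding constraints: labor, fertilizer. The basis is B = [[1,1],[5,4]] with det -1.
Per unit decrease in labor, x* moves by d = (4, -5).
The basis stays optimal until canola reaches 0; allowable decrease = 5 hr.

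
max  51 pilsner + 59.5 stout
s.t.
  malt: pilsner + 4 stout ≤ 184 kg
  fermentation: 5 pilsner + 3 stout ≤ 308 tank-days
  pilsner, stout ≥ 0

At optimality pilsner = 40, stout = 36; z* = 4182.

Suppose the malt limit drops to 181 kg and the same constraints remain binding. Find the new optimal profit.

4156.5

Check each constraint at x*: malt 184/184 (tight); fermentation 308/308 (tight).
Dual feasibility on the basic columns requires 1·y_malt + 5·y_fermentation = 51, 4·y_malt + 3·y_fermentation = 59.5.
This yields shadow prices y_malt = 8.5, y_fermentation = 8.5.
Δz = y_malt·Δb = 8.5 × (-3) = -25.5, so new z* = 4182 − 25.5 = 4156.5.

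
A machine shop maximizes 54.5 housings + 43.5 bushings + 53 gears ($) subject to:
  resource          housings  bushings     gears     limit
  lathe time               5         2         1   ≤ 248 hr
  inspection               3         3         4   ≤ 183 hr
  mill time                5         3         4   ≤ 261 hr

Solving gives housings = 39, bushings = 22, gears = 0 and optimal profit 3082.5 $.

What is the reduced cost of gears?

-5

Binding: inspection and mill time. Non-binding: lathe time (9 unused).
Since lathe time is not tight, its dual is 0.
From A_Bᵀ y = c: 3·y_inspection + 5·y_mill time = 54.5; 3·y_inspection + 3·y_mill time = 43.5.
→ y_inspection = 9 and y_mill time = 5.5.
Reduced cost of gears: c₃ − yᵀa₃ = 53 − (9·4 + 5.5·4) = 53 − 58 = -5.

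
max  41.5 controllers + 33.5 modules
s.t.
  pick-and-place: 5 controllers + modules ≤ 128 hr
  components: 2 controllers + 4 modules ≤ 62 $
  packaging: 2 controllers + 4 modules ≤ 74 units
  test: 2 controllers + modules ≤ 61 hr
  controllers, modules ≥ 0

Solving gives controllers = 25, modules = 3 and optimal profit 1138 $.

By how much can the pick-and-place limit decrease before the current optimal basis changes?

112.5

Binding constraints: pick-and-place, components. The basis is B = [[5,1],[2,4]] with det 18.
Per unit decrease in pick-and-place, x* moves by d = (-0.2222, 0.1111).
The basis stays optimal until controllers reaches 0; allowable decrease = 112.5 hr.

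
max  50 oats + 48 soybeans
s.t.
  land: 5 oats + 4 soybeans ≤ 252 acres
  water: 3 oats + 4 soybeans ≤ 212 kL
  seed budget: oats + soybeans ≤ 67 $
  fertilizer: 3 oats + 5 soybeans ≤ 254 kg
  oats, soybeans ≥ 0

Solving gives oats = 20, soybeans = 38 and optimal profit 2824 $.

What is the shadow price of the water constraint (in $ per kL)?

5

Check each constraint at x*: land 252/252 (tight); water 212/212 (tight); seed budget 58/67 (slack 9); fertilizer 250/254 (slack 4).
Slack constraints have shadow price 0 (complementary slackness).
Dual feasibility on the basic columns requires 5·y_land + 3·y_water = 50, 4·y_land + 4·y_water = 48.
This yields shadow prices y_land = 7, y_water = 5.
Shadow price of water = 5.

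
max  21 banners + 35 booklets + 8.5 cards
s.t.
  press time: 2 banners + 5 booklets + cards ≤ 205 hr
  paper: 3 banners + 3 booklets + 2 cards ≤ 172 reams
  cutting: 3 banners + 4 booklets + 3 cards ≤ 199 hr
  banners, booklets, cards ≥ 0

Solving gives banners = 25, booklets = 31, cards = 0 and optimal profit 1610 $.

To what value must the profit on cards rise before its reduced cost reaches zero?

18

Check each constraint at x*: press time 205/205 (tight); paper 168/172 (slack 4); cutting 199/199 (tight).
Slack constraints have shadow price 0 (complementary slackness).
Dual feasibility on the basic columns requires 2·y_press time + 3·y_cutting = 21, 5·y_press time + 4·y_cutting = 35.
This yields shadow prices y_press time = 3, y_cutting = 5.
cards enters the basis when its profit ≥ yᵀa₃ = 3·1 + 5·3 = 18.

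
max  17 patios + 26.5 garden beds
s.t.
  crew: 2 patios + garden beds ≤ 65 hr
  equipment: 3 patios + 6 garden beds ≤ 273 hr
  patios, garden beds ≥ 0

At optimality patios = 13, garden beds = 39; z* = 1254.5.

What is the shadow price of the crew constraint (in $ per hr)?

At the optimum: crew uses 65 of 65 (binding); equipment uses 273 of 273 (binding).
Dual feasibility on the basic columns requires 2·y_crew + 3·y_equipment = 17, 1·y_crew + 6·y_equipment = 26.5.
Solving: y_crew = 2.5, y_equipment = 4.
Shadow price of crew = 2.5.

2.5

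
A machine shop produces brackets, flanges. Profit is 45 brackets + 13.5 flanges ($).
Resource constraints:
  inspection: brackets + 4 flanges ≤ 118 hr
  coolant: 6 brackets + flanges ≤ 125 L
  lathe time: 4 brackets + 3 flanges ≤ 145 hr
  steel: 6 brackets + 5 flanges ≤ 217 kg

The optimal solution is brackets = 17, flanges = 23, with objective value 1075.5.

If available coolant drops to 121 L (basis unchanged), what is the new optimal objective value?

Check each constraint at x*: inspection 109/118 (slack 9); coolant 125/125 (tight); lathe time 137/145 (slack 8); steel 217/217 (tight).
By complementary slackness, y = 0 for the non-binding constraints.
Dual feasibility on the basic columns requires 6·y_coolant + 6·y_steel = 45, 1·y_coolant + 5·y_steel = 13.5.
→ y_coolant = 6 and y_steel = 1.5.
Δz = y_coolant·Δb = 6 × (-4) = -24, so new z* = 1075.5 − 24 = 1051.5.

1051.5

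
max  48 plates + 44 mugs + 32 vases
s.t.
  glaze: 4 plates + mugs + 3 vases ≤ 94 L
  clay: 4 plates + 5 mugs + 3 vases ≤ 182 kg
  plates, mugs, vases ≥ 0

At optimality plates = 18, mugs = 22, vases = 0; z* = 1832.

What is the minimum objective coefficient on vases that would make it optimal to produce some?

At the optimum: glaze uses 94 of 94 (binding); clay uses 182 of 182 (binding).
The binding rows give the dual system: 4·y_glaze + 4·y_clay = 48 and 1·y_glaze + 5·y_clay = 44.
This yields shadow prices y_glaze = 4, y_clay = 8.
vases enters the basis when its profit ≥ yᵀa₃ = 4·3 + 8·3 = 36.

36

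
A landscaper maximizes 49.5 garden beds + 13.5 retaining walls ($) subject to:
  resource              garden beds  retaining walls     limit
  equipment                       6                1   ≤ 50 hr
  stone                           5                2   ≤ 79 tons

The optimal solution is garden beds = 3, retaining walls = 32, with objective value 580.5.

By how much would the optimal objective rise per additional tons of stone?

Check each constraint at x*: equipment 50/50 (tight); stone 79/79 (tight).
From A_Bᵀ y = c: 6·y_equipment + 5·y_stone = 49.5; 1·y_equipment + 2·y_stone = 13.5.
This yields shadow prices y_equipment = 4.5, y_stone = 4.5.
Shadow price of stone = 4.5.

4.5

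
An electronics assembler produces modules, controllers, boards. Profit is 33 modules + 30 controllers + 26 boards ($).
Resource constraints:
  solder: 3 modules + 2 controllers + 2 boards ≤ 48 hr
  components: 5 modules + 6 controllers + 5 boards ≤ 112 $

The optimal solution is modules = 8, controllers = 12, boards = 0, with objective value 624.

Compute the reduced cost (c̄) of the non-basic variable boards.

-1

Both solder and components are binding at x*.
The binding rows give the dual system: 3·y_solder + 5·y_components = 33 and 2·y_solder + 6·y_components = 30.
Solving: y_solder = 6, y_components = 3.
Reduced cost of boards: c₃ − yᵀa₃ = 26 − (6·2 + 3·5) = 26 − 27 = -1.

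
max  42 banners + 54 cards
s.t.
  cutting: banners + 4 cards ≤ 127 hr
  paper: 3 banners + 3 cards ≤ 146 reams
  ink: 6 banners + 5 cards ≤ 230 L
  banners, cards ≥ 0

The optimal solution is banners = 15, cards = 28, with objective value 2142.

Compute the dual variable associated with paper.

0

At the optimum: cutting uses 127 of 127 (binding); paper uses 129 of 146 (slack = 17); ink uses 230 of 230 (binding).
Since paper is not tight, its dual is 0.
From A_Bᵀ y = c: 1·y_cutting + 6·y_ink = 42; 4·y_cutting + 5·y_ink = 54.
Solving: y_cutting = 6, y_ink = 6.
Shadow price of paper = 0.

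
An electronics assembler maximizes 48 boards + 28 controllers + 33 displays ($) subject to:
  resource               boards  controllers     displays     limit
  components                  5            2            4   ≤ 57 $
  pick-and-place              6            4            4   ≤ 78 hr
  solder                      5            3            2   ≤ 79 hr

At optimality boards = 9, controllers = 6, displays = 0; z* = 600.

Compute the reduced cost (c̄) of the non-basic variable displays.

At the optimum: components uses 57 of 57 (binding); pick-and-place uses 78 of 78 (binding); solder uses 63 of 79 (slack = 16).
Slack constraints have shadow price 0 (complementary slackness).
Dual feasibility on the basic columns requires 5·y_components + 6·y_pick-and-place = 48, 2·y_components + 4·y_pick-and-place = 28.
Solving: y_components = 3, y_pick-and-place = 5.5.
Reduced cost of displays: c₃ − yᵀa₃ = 33 − (3·4 + 5.5·4) = 33 − 34 = -1.

-1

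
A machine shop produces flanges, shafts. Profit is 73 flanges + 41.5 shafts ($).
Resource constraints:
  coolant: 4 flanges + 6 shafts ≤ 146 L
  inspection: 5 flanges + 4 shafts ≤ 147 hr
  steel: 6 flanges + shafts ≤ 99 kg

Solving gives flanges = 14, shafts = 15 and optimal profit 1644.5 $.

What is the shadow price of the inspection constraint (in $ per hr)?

0

Check each constraint at x*: coolant 146/146 (tight); inspection 130/147 (slack 17); steel 99/99 (tight).
Since inspection is not tight, its dual is 0.
From A_Bᵀ y = c: 4·y_coolant + 6·y_steel = 73; 6·y_coolant + 1·y_steel = 41.5.
This yields shadow prices y_coolant = 5.5, y_steel = 8.5.
Shadow price of inspection = 0.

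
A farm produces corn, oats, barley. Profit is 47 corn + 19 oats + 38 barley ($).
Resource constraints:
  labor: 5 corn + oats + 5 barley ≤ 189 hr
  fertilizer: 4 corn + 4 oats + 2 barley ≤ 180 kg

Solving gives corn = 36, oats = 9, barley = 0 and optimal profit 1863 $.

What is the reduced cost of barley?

-3

Both labor and fertilizer are binding at x*.
The binding rows give the dual system: 5·y_labor + 4·y_fertilizer = 47 and 1·y_labor + 4·y_fertilizer = 19.
This yields shadow prices y_labor = 7, y_fertilizer = 3.
Reduced cost of barley: c₃ − yᵀa₃ = 38 − (7·5 + 3·2) = 38 − 41 = -3.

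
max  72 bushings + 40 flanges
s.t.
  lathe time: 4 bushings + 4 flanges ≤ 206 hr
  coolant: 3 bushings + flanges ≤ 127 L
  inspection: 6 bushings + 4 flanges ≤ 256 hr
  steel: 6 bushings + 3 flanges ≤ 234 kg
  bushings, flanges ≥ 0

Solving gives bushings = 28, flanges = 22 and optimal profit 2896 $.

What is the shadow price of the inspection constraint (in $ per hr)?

4

Binding: inspection and steel. Non-binding: lathe time (6 unused), coolant (21 unused).
By complementary slackness, y = 0 for the non-binding constraints.
From A_Bᵀ y = c: 6·y_inspection + 6·y_steel = 72; 4·y_inspection + 3·y_steel = 40.
→ y_inspection = 4 and y_steel = 8.
Shadow price of inspection = 4.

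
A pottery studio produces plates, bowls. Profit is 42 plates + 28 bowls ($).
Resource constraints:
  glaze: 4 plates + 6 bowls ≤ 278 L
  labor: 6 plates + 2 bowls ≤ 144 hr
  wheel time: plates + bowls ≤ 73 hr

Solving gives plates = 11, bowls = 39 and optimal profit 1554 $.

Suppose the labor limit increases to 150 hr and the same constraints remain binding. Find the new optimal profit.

Check each constraint at x*: glaze 278/278 (tight); labor 144/144 (tight); wheel time 50/73 (slack 23).
By complementary slackness, y = 0 for the non-binding constraint.
The binding rows give the dual system: 4·y_glaze + 6·y_labor = 42 and 6·y_glaze + 2·y_labor = 28.
Solving: y_glaze = 3, y_labor = 5.
Δz = y_labor·Δb = 5 × (6) = 30, so new z* = 1554 + 30 = 1584.

1584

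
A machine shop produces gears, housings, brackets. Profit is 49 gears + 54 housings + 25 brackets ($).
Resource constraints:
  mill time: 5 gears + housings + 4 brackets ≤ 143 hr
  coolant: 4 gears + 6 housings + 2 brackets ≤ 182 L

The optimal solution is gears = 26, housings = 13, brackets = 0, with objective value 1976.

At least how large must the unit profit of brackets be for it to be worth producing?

Check each constraint at x*: mill time 143/143 (tight); coolant 182/182 (tight).
From A_Bᵀ y = c: 5·y_mill time + 4·y_coolant = 49; 1·y_mill time + 6·y_coolant = 54.
Solving: y_mill time = 3, y_coolant = 8.5.
brackets enters the basis when its profit ≥ yᵀa₃ = 3·4 + 8.5·2 = 29.

29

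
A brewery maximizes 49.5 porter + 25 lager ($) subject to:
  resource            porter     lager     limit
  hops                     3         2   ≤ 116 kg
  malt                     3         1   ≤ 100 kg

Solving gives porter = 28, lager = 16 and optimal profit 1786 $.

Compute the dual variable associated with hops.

Both hops and malt are binding at x*.
The binding rows give the dual system: 3·y_hops + 3·y_malt = 49.5 and 2·y_hops + 1·y_malt = 25.
This yields shadow prices y_hops = 8.5, y_malt = 8.
Shadow price of hops = 8.5.

8.5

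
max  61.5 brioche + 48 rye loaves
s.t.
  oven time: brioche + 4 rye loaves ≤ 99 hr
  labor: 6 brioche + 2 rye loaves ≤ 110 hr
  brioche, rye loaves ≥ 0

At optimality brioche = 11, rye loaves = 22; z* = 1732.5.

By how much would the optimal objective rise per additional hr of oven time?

Both oven time and labor are binding at x*.
From A_Bᵀ y = c: 1·y_oven time + 6·y_labor = 61.5; 4·y_oven time + 2·y_labor = 48.
Solving: y_oven time = 7.5, y_labor = 9.
Shadow price of oven time = 7.5.

7.5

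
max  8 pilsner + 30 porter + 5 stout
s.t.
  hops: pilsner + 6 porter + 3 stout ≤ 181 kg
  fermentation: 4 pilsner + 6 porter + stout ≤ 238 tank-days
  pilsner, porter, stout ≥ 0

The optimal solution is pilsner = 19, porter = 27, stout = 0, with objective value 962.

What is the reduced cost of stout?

-8

Both hops and fermentation are binding at x*.
From A_Bᵀ y = c: 1·y_hops + 4·y_fermentation = 8; 6·y_hops + 6·y_fermentation = 30.
→ y_hops = 4 and y_fermentation = 1.
Reduced cost of stout: c₃ − yᵀa₃ = 5 − (4·3 + 1·1) = 5 − 13 = -8.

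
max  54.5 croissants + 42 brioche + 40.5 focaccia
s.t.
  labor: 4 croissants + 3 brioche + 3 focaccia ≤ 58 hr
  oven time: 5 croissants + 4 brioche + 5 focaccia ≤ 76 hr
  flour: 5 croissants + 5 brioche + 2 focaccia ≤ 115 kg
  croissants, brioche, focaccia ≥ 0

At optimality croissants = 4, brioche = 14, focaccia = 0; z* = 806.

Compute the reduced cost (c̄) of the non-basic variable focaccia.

Binding: labor and oven time. Non-binding: flour (25 unused).
Slack constraints have shadow price 0 (complementary slackness).
The binding rows give the dual system: 4·y_labor + 5·y_oven time = 54.5 and 3·y_labor + 4·y_oven time = 42.
This yields shadow prices y_labor = 8, y_oven time = 4.5.
Reduced cost of focaccia: c₃ − yᵀa₃ = 40.5 − (8·3 + 4.5·5) = 40.5 − 46.5 = -6.

-6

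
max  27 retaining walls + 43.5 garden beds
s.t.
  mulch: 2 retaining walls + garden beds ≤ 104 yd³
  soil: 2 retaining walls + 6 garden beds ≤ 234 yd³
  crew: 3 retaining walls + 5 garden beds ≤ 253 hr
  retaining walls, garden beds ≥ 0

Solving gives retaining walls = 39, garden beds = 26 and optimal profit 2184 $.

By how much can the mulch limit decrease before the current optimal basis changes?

65

Binding constraints: mulch, soil. The basis is B = [[2,1],[2,6]] with det 10.
Per unit decrease in mulch, x* moves by d = (-0.6, 0.2).
The basis stays optimal until retaining walls reaches 0; allowable decrease = 65 yd³.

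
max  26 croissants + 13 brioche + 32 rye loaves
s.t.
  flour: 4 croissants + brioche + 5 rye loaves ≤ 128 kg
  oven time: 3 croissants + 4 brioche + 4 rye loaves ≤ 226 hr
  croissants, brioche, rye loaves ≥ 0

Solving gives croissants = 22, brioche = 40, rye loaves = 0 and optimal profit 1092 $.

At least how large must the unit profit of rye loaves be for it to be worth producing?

33

At the optimum: flour uses 128 of 128 (binding); oven time uses 226 of 226 (binding).
Dual feasibility on the basic columns requires 4·y_flour + 3·y_oven time = 26, 1·y_flour + 4·y_oven time = 13.
This yields shadow prices y_flour = 5, y_oven time = 2.
rye loaves enters the basis when its profit ≥ yᵀa₃ = 5·5 + 2·4 = 33.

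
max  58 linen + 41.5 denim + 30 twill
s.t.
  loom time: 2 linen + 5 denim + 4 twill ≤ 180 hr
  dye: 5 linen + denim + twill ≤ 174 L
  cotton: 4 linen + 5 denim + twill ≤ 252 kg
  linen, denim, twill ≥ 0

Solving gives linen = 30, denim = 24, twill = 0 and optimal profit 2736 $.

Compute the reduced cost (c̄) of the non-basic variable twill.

Check each constraint at x*: loom time 180/180 (tight); dye 174/174 (tight); cotton 240/252 (slack 12).
By complementary slackness, y = 0 for the non-binding constraint.
Dual feasibility on the basic columns requires 2·y_loom time + 5·y_dye = 58, 5·y_loom time + 1·y_dye = 41.5.
Solving: y_loom time = 6.5, y_dye = 9.
Reduced cost of twill: c₃ − yᵀa₃ = 30 − (6.5·4 + 9·1) = 30 − 35 = -5.

-5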